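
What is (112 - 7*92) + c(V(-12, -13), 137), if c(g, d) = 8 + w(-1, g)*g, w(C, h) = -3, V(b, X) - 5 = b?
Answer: -503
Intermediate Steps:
V(b, X) = 5 + b
c(g, d) = 8 - 3*g
(112 - 7*92) + c(V(-12, -13), 137) = (112 - 7*92) + (8 - 3*(5 - 12)) = (112 - 644) + (8 - 3*(-7)) = -532 + (8 + 21) = -532 + 29 = -503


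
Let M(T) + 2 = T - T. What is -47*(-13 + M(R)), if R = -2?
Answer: 705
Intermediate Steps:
M(T) = -2 (M(T) = -2 + (T - T) = -2 + 0 = -2)
-47*(-13 + M(R)) = -47*(-13 - 2) = -47*(-15) = 705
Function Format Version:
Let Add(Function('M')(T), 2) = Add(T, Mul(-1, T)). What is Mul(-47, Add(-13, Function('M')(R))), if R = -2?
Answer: 705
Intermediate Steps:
Function('M')(T) = -2 (Function('M')(T) = Add(-2, Add(T, Mul(-1, T))) = Add(-2, 0) = -2)
Mul(-47, Add(-13, Function('M')(R))) = Mul(-47, Add(-13, -2)) = Mul(-47, -15) = 705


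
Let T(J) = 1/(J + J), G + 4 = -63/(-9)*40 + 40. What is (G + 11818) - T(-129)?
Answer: 3130573/258 ≈ 12134.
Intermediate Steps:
G = 316 (G = -4 + (-63/(-9)*40 + 40) = -4 + (-63*(-1/9)*40 + 40) = -4 + (7*40 + 40) = -4 + (280 + 40) = -4 + 320 = 316)
T(J) = 1/(2*J)
(G + 11818) - T(-129) = (316 + 11818) - 1/(2*(-129)) = 12134 - (-1)/(2*129) = 12134 - 1*(-1/258) = 12134 + 1/258 = 3130573/258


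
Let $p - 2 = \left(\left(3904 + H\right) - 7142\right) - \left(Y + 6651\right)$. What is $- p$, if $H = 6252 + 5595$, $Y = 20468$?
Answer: $18508$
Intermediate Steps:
$H = 11847$
$p = -18508$ ($p = 2 + \left(\left(\left(3904 + 11847\right) - 7142\right) - \left(20468 + 6651\right)\right) = 2 + \left(\left(15751 - 7142\right) - 27119\right) = 2 + \left(8609 - 27119\right) = 2 - 18510 = -18508$)
$- p = \left(-1\right) \left(-18508\right) = 18508$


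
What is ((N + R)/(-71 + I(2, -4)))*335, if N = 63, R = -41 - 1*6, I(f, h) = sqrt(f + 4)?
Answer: -76112/1007 - 1072*sqrt(6)/1007 ≈ -78.191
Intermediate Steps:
I(f, h) = sqrt(4 + f)
R = -47 (R = -41 - 6 = -47)
((N + R)/(-71 + I(2, -4)))*335 = ((63 - 47)/(-71 + sqrt(4 + 2)))*335 = (16/(-71 + sqrt(6)))*335 = 5360/(-71 + sqrt(6))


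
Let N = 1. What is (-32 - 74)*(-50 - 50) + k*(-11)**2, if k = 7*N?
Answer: 11447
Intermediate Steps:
k = 7 (k = 7*1 = 7)
(-32 - 74)*(-50 - 50) + k*(-11)**2 = (-32 - 74)*(-50 - 50) + 7*(-11)**2 = -106*(-100) + 7*121 = 10600 + 847 = 11447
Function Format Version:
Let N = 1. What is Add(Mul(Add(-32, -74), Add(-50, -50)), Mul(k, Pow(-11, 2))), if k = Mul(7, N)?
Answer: 11447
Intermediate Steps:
k = 7 (k = Mul(7, 1) = 7)
Add(Mul(Add(-32, -74), Add(-50, -50)), Mul(k, Pow(-11, 2))) = Add(Mul(Add(-32, -74), Add(-50, -50)), Mul(7, Pow(-11, 2))) = Add(Mul(-106, -100), Mul(7, 121)) = Add(10600, 847) = 11447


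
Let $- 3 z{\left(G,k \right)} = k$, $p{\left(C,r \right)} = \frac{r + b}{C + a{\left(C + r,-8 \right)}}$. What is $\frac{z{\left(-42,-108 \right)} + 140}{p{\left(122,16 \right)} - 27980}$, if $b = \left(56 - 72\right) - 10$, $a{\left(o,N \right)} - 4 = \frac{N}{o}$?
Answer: $- \frac{152944}{24314689} \approx -0.0062902$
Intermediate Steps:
$a{\left(o,N \right)} = 4 + \frac{N}{o}$
$b = -26$ ($b = -16 - 10 = -26$)
$p{\left(C,r \right)} = \frac{-26 + r}{4 + C - \frac{8}{C + r}}$ ($p{\left(C,r \right)} = \frac{r - 26}{C + \left(4 - \frac{8}{C + r}\right)} = \frac{-26 + r}{4 + C - \frac{8}{C + r}}$)
$z{\left(G,k \right)} = - \frac{k}{3}$
$\frac{z{\left(-42,-108 \right)} + 140}{p{\left(122,16 \right)} - 27980} = \frac{\left(- \frac{1}{3}\right) \left(-108\right) + 140}{\frac{-26 + 16}{4 + 122 - \frac{8}{122 + 16}} - 27980} = \frac{36 + 140}{\frac{1}{4 + 122 - \frac{8}{138}} \left(-10\right) - 27980} = \frac{176}{\frac{1}{4 + 122 - \frac{4}{69}} \left(-10\right) - 27980} = \frac{176}{\frac{1}{\frac{8690}{69}} \left(-10\right) - 27980} = \frac{176}{\frac{69}{8690} \left(-10\right) - 27980} = \frac{176}{- \frac{69}{869} - 27980} = \frac{176}{- \frac{24314689}{869}} = 176 \left(- \frac{869}{24314689}\right) = - \frac{152944}{24314689}$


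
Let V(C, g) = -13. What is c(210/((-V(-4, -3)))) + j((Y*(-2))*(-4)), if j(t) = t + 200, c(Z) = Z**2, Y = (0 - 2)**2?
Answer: 83308/169 ≈ 492.95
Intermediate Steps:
Y = 4 (Y = (-2)**2 = 4)
j(t) = 200 + t
c(210/((-V(-4, -3)))) + j((Y*(-2))*(-4)) = (210/((-1*(-13))))**2 + (200 + (4*(-2))*(-4)) = (210/13)**2 + (200 - 8*(-4)) = (210*(1/13))**2 + (200 + 32) = (210/13)**2 + 232 = 44100/169 + 232 = 83308/169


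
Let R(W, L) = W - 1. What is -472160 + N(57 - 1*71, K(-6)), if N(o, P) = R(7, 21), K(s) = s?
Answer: -472154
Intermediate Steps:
R(W, L) = -1 + W
N(o, P) = 6 (N(o, P) = -1 + 7 = 6)
-472160 + N(57 - 1*71, K(-6)) = -472160 + 6 = -472154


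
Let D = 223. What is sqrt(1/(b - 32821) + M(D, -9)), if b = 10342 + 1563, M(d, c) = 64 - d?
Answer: I*sqrt(1932199745)/3486 ≈ 12.61*I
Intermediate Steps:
b = 11905
sqrt(1/(b - 32821) + M(D, -9)) = sqrt(1/(11905 - 32821) + (64 - 1*223)) = sqrt(1/(-20916) + (64 - 223)) = sqrt(-1/20916 - 159) = sqrt(-3325645/20916) = I*sqrt(1932199745)/3486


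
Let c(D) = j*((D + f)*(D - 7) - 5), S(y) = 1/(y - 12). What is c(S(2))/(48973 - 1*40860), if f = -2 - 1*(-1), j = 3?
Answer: 843/811300 ≈ 0.0010391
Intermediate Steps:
S(y) = 1/(-12 + y)
f = -1 (f = -2 + 1 = -1)
c(D) = -15 + 3*(-1 + D)*(-7 + D) (c(D) = 3*((D - 1)*(D - 7) - 5) = 3*((-1 + D)*(-7 + D) - 5) = 3*(-5 + (-1 + D)*(-7 + D)) = -15 + 3*(-1 + D)*(-7 + D))
c(S(2))/(48973 - 1*40860) = (6 - 24/(-12 + 2) + 3*(1/(-12 + 2))²)/(48973 - 1*40860) = (6 - 24/(-10) + 3*(1/(-10))²)/(48973 - 40860) = (6 - 24*(-⅒) + 3*(-⅒)²)/8113 = (6 + 12/5 + 3*(1/100))*(1/8113) = (6 + 12/5 + 3/100)*(1/8113) = (843/100)*(1/8113) = 843/811300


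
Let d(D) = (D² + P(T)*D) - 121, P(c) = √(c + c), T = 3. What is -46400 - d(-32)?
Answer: -47303 + 32*√6 ≈ -47225.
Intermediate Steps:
P(c) = √2*√c (P(c) = √(2*c) = √2*√c)
d(D) = -121 + D² + D*√6 (d(D) = (D² + (√2*√3)*D) - 121 = (D² + √6*D) - 121 = (D² + D*√6) - 121 = -121 + D² + D*√6)
-46400 - d(-32) = -46400 - (-121 + (-32)² - 32*√6) = -46400 - (-121 + 1024 - 32*√6) = -46400 - (903 - 32*√6) = -46400 + (-903 + 32*√6) = -47303 + 32*√6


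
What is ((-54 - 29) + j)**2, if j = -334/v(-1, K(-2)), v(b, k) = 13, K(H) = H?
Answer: 1996569/169 ≈ 11814.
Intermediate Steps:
j = -334/13 ≈ -25.692
((-54 - 29) + j)**2 = ((-54 - 29) - 334/13)**2 = (-83 - 334/13)**2 = (-1413/13)**2 = 1996569/169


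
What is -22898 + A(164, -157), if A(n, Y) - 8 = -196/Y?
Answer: -3593534/157 ≈ -22889.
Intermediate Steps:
A(n, Y) = 8 - 196/Y
-22898 + A(164, -157) = -22898 + (8 - 196/(-157)) = -22898 + (8 - 196*(-1/157)) = -22898 + (8 + 196/157) = -22898 + 1452/157 = -3593534/157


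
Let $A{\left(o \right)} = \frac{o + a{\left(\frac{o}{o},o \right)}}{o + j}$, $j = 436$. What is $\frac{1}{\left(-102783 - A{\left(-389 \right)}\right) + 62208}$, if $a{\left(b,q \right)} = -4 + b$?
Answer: $- \frac{47}{1906633} \approx -2.4651 \cdot 10^{-5}$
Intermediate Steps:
$A{\left(o \right)} = \frac{-3 + o}{436 + o}$ ($A{\left(o \right)} = \frac{o - \left(4 - \frac{o}{o}\right)}{o + 436} = \frac{o + \left(-4 + 1\right)}{436 + o} = \frac{o - 3}{436 + o} = \frac{-3 + o}{436 + o}$)
$\frac{1}{\left(-102783 - A{\left(-389 \right)}\right) + 62208} = \frac{1}{\left(-102783 - \frac{-3 - 389}{436 - 389}\right) + 62208} = \frac{1}{\left(-102783 - \frac{1}{47} \left(-392\right)\right) + 62208} = \frac{1}{\left(-102783 - - \frac{392}{47}\right) + 62208} = \frac{1}{\left(-102783 + \frac{392}{47}\right) + 62208} = \frac{1}{- \frac{4830409}{47} + 62208} = \frac{1}{- \frac{1906633}{47}} = - \frac{47}{1906633}$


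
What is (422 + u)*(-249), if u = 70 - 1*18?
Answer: -118026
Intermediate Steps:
u = 52 (u = 70 - 18 = 52)
(422 + u)*(-249) = (422 + 52)*(-249) = 474*(-249) = -118026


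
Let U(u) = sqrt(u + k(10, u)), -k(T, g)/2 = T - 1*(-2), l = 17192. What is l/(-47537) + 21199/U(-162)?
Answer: -2456/6791 - 21199*I*sqrt(186)/186 ≈ -0.36166 - 1554.4*I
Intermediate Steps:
k(T, g) = -4 - 2*T (k(T, g) = -2*(T - 1*(-2)) = -2*(T + 2) = -2*(2 + T) = -4 - 2*T)
U(u) = sqrt(-24 + u) (U(u) = sqrt(u + (-4 - 2*10)) = sqrt(u + (-4 - 20)) = sqrt(u - 24) = sqrt(-24 + u))
l/(-47537) + 21199/U(-162) = 17192/(-47537) + 21199/(sqrt(-24 - 162)) = 17192*(-1/47537) + 21199/(sqrt(-186)) = -2456/6791 + 21199/((I*sqrt(186))) = -2456/6791 + 21199*(-I*sqrt(186)/186) = -2456/6791 - 21199*I*sqrt(186)/186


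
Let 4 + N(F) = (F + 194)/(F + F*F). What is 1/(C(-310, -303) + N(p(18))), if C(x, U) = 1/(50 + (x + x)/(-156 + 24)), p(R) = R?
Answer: -16245/54613 ≈ -0.29746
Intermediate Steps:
N(F) = -4 + (194 + F)/(F + F²) (N(F) = -4 + (F + 194)/(F + F*F) = -4 + (194 + F)/(F + F²))
C(x, U) = 1/(50 - x/66) (C(x, U) = 1/(50 + (2*x)/(-132)) = 1/(50 + (2*x)*(-1/132)) = 1/(50 - x/66))
1/(C(-310, -303) + N(p(18))) = 1/(-66/(-3300 - 310) + (194 - 4*18² - 3*18)/(18*(1 + 18))) = 1/(-66/(-3610) + (1/18)*(194 - 4*324 - 54)/19) = 1/(-66*(-1/3610) + (1/18)*(1/19)*(194 - 1296 - 54)) = 1/(33/1805 + (1/18)*(1/19)*(-1156)) = 1/(33/1805 - 578/171) = 1/(-54613/16245) = -16245/54613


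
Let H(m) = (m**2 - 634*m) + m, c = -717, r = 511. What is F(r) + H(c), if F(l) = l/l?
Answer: 967951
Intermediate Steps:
H(m) = m**2 - 633*m
F(l) = 1
F(r) + H(c) = 1 - 717*(-633 - 717) = 1 - 717*(-1350) = 1 + 967950 = 967951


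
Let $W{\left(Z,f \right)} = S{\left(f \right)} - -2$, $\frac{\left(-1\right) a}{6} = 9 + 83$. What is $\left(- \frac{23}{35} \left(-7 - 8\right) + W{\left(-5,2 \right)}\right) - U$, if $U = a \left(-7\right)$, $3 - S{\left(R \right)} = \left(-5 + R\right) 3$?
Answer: $- \frac{26881}{7} \approx -3840.1$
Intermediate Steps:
$a = -552$ ($a = - 6 \left(9 + 83\right) = \left(-6\right) 92 = -552$)
$S{\left(R \right)} = 18 - 3 R$ ($S{\left(R \right)} = 3 - \left(-5 + R\right) 3 = 3 - \left(-15 + 3 R\right) = 18 - 3 R$)
$W{\left(Z,f \right)} = 20 - 3 f$ ($W{\left(Z,f \right)} = \left(18 - 3 f\right) - -2 = \left(18 - 3 f\right) + 2 = 20 - 3 f$)
$U = 3864$ ($U = \left(-552\right) \left(-7\right) = 3864$)
$\left(- \frac{23}{35} \left(-7 - 8\right) + W{\left(-5,2 \right)}\right) - U = \left(- \frac{23}{35} \left(-7 - 8\right) + \left(20 - 6\right)\right) - 3864 = \left(\left(-23\right) \frac{1}{35} \left(-15\right) + \left(20 - 6\right)\right) - 3864 = \left(\left(- \frac{23}{35}\right) \left(-15\right) + 14\right) - 3864 = \left(\frac{69}{7} + 14\right) - 3864 = \frac{167}{7} - 3864 = - \frac{26881}{7}$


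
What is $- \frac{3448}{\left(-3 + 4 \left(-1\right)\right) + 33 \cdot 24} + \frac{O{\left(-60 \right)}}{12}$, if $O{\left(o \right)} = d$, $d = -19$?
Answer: $- \frac{56291}{9420} \approx -5.9757$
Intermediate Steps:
$O{\left(o \right)} = -19$
$- \frac{3448}{\left(-3 + 4 \left(-1\right)\right) + 33 \cdot 24} + \frac{O{\left(-60 \right)}}{12} = - \frac{3448}{\left(-3 + 4 \left(-1\right)\right) + 33 \cdot 24} - \frac{19}{12} = - \frac{3448}{\left(-3 - 4\right) + 792} - \frac{19}{12} = - \frac{3448}{-7 + 792} - \frac{19}{12} = - \frac{3448}{785} - \frac{19}{12} = - \frac{56291}{9420}$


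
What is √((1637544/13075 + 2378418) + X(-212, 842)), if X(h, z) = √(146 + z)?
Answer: √(16265013863562 + 13676450*√247)/2615 ≈ 1542.3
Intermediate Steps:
√((1637544/13075 + 2378418) + X(-212, 842)) = √((1637544/13075 + 2378418) + √(146 + 842)) = √((1637544*(1/13075) + 2378418) + √988) = √((1637544/13075 + 2378418) + 2*√247) = √(31099452894/13075 + 2*√247)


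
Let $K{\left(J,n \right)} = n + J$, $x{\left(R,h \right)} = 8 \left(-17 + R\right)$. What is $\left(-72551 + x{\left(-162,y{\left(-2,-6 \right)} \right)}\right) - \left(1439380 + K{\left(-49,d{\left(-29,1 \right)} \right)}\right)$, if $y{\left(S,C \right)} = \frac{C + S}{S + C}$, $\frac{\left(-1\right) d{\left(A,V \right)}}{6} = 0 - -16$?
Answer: $-1513218$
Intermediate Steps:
$d{\left(A,V \right)} = -96$ ($d{\left(A,V \right)} = - 6 \left(0 - -16\right) = - 6 \left(0 + 16\right) = \left(-6\right) 16 = -96$)
$y{\left(S,C \right)} = 1$ ($y{\left(S,C \right)} = \frac{C + S}{C + S} = 1$)
$x{\left(R,h \right)} = -136 + 8 R$
$K{\left(J,n \right)} = J + n$
$\left(-72551 + x{\left(-162,y{\left(-2,-6 \right)} \right)}\right) - \left(1439380 + K{\left(-49,d{\left(-29,1 \right)} \right)}\right) = \left(-72551 + \left(-136 + 8 \left(-162\right)\right)\right) - 1439235 = \left(-72551 - 1432\right) - 1439235 = \left(-72551 - 1432\right) + \left(-1439380 + 145\right) = -73983 - 1439235 = -1513218$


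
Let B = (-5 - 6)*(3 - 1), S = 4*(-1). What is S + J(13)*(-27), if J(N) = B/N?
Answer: 542/13 ≈ 41.692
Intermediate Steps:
S = -4
B = -22 (B = -11*2 = -22)
J(N) = -22/N
S + J(13)*(-27) = -4 - 22/13*(-27) = -4 + 594/13 = 542/13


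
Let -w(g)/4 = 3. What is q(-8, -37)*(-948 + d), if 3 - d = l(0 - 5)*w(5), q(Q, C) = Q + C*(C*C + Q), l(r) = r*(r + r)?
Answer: 17375925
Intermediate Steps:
w(g) = -12 (w(g) = -4*3 = -12)
l(r) = 2*r² (l(r) = r*(2*r) = 2*r²)
q(Q, C) = Q + C*(Q + C²) (q(Q, C) = Q + C*(C² + Q) = Q + C*(Q + C²))
d = 603 (d = 3 - 2*(0 - 5)²*(-12) = 3 - 2*(-5)²*(-12) = 3 - 2*25*(-12) = 3 - 50*(-12) = 3 - 1*(-600) = 3 + 600 = 603)
q(-8, -37)*(-948 + d) = (-8 + (-37)³ - 37*(-8))*(-948 + 603) = (-8 - 50653 + 296)*(-345) = -50365*(-345) = 17375925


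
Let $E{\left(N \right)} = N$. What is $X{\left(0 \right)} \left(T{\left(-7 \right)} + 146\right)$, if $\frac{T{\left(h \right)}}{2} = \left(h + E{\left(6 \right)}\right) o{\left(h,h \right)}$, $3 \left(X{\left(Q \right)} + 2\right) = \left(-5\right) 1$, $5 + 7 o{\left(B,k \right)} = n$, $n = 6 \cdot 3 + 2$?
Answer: $- \frac{10912}{21} \approx -519.62$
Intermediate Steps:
$n = 20$ ($n = 18 + 2 = 20$)
$o{\left(B,k \right)} = \frac{15}{7}$ ($o{\left(B,k \right)} = - \frac{5}{7} + \frac{1}{7} \cdot 20 = - \frac{5}{7} + \frac{20}{7} = \frac{15}{7}$)
$X{\left(Q \right)} = - \frac{11}{3}$ ($X{\left(Q \right)} = -2 + \frac{\left(-5\right) 1}{3} = -2 + \frac{1}{3} \left(-5\right) = -2 - \frac{5}{3} = - \frac{11}{3}$)
$T{\left(h \right)} = \frac{180}{7} + \frac{30 h}{7}$ ($T{\left(h \right)} = 2 \left(h + 6\right) \frac{15}{7} = 2 \left(6 + h\right) \frac{15}{7} = 2 \left(\frac{90}{7} + \frac{15 h}{7}\right) = \frac{180}{7} + \frac{30 h}{7}$)
$X{\left(0 \right)} \left(T{\left(-7 \right)} + 146\right) = - \frac{11 \left(\left(\frac{180}{7} + \frac{30}{7} \left(-7\right)\right) + 146\right)}{3} = - \frac{11 \left(\left(\frac{180}{7} - 30\right) + 146\right)}{3} = - \frac{11 \left(- \frac{30}{7} + 146\right)}{3} = \left(- \frac{11}{3}\right) \frac{992}{7} = - \frac{10912}{21}$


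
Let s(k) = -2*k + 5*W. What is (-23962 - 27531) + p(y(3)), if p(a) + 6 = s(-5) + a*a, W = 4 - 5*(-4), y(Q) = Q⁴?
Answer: -44808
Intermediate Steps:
W = 24 (W = 4 + 20 = 24)
s(k) = 120 - 2*k (s(k) = -2*k + 5*24 = -2*k + 120 = 120 - 2*k)
p(a) = 124 + a² (p(a) = -6 + ((120 - 2*(-5)) + a*a) = -6 + ((120 + 10) + a²) = -6 + (130 + a²) = 124 + a²)
(-23962 - 27531) + p(y(3)) = (-23962 - 27531) + (124 + (3⁴)²) = -51493 + (124 + 81²) = -51493 + (124 + 6561) = -51493 + 6685 = -44808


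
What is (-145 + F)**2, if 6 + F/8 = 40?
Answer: 16129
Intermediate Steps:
F = 272 (F = -48 + 8*40 = -48 + 320 = 272)
(-145 + F)**2 = (-145 + 272)**2 = 127**2 = 16129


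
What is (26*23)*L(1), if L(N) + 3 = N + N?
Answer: -598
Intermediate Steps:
L(N) = -3 + 2*N (L(N) = -3 + (N + N) = -3 + 2*N)
(26*23)*L(1) = (26*23)*(-3 + 2*1) = 598*(-3 + 2) = 598*(-1) = -598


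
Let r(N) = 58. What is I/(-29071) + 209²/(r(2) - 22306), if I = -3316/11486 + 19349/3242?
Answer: -11822724986444257/6021057547830024 ≈ -1.9636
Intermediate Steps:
I = 105746071/18618806 (I = -3316*1/11486 + 19349*(1/3242) = -1658/5743 + 19349/3242 = 105746071/18618806 ≈ 5.6795)
I/(-29071) + 209²/(r(2) - 22306) = (105746071/18618806)/(-29071) + 209²/(58 - 22306) = (105746071/18618806)*(-1/29071) + 43681/(-22248) = -105746071/541267309226 + 43681*(-1/22248) = -105746071/541267309226 - 43681/22248 = -11822724986444257/6021057547830024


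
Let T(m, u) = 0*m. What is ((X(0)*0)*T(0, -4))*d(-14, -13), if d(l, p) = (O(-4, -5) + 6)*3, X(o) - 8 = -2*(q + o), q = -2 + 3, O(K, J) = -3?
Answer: 0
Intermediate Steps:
q = 1
X(o) = 6 - 2*o (X(o) = 8 - 2*(1 + o) = 8 + (-2 - 2*o) = 6 - 2*o)
T(m, u) = 0
d(l, p) = 9 (d(l, p) = (-3 + 6)*3 = 3*3 = 9)
((X(0)*0)*T(0, -4))*d(-14, -13) = (((6 - 2*0)*0)*0)*9 = (((6 + 0)*0)*0)*9 = ((6*0)*0)*9 = (0*0)*9 = 0*9 = 0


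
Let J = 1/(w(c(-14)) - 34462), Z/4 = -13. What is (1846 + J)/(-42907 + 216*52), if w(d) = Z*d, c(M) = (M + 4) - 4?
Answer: -62272963/1068524450 ≈ -0.058279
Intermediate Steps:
Z = -52 (Z = 4*(-13) = -52)
c(M) = M (c(M) = (4 + M) - 4 = M)
w(d) = -52*d
J = -1/33734 (J = 1/(-52*(-14) - 34462) = 1/(728 - 34462) = 1/(-33734) = -1/33734 ≈ -2.9644e-5)
(1846 + J)/(-42907 + 216*52) = (1846 - 1/33734)/(-42907 + 216*52) = 62272963/(33734*(-42907 + 11232)) = (62272963/33734)/(-31675) = (62272963/33734)*(-1/31675) = -62272963/1068524450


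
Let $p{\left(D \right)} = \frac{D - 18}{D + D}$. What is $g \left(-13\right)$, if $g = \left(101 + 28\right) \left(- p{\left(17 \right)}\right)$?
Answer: $- \frac{1677}{34} \approx -49.324$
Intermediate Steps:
$p{\left(D \right)} = \frac{-18 + D}{2 D}$
$g = \frac{129}{34}$ ($g = \left(101 + 28\right) \left(- \frac{-18 + 17}{2 \cdot 17}\right) = 129 \left(- \frac{-1}{2 \cdot 17}\right) = 129 \left(\left(-1\right) \left(- \frac{1}{34}\right)\right) = 129 \cdot \frac{1}{34} = \frac{129}{34} \approx 3.7941$)
$g \left(-13\right) = \frac{129}{34} \left(-13\right) = - \frac{1677}{34}$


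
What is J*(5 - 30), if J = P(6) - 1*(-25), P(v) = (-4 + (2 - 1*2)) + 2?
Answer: -575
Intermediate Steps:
P(v) = -2 (P(v) = (-4 + (2 - 2)) + 2 = (-4 + 0) + 2 = -4 + 2 = -2)
J = 23 (J = -2 - 1*(-25) = -2 + 25 = 23)
J*(5 - 30) = 23*(5 - 30) = 23*(-25) = -575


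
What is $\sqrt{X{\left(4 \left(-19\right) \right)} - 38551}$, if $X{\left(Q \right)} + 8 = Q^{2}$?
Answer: $i \sqrt{32783} \approx 181.06 i$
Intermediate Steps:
$X{\left(Q \right)} = -8 + Q^{2}$
$\sqrt{X{\left(4 \left(-19\right) \right)} - 38551} = \sqrt{\left(-8 + \left(4 \left(-19\right)\right)^{2}\right) - 38551} = \sqrt{\left(-8 + \left(-76\right)^{2}\right) - 38551} = \sqrt{\left(-8 + 5776\right) - 38551} = \sqrt{5768 - 38551} = \sqrt{-32783} = i \sqrt{32783}$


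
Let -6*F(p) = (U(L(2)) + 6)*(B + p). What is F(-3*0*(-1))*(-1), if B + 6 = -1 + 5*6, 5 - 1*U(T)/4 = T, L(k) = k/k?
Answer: 253/3 ≈ 84.333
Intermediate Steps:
L(k) = 1
U(T) = 20 - 4*T
B = 23 (B = -6 + (-1 + 5*6) = -6 + (-1 + 30) = -6 + 29 = 23)
F(p) = -253/3 - 11*p/3 (F(p) = -((20 - 4*1) + 6)*(23 + p)/6 = -((20 - 4) + 6)*(23 + p)/6 = -(16 + 6)*(23 + p)/6 = -11*(23 + p)/3 = -(506 + 22*p)/6 = -253/3 - 11*p/3)
F(-3*0*(-1))*(-1) = (-253/3 - 11*(-3*0)*(-1)/3)*(-1) = (-253/3 - 0*(-1))*(-1) = (-253/3 - 11/3*0)*(-1) = (-253/3 + 0)*(-1) = -253/3*(-1) = 253/3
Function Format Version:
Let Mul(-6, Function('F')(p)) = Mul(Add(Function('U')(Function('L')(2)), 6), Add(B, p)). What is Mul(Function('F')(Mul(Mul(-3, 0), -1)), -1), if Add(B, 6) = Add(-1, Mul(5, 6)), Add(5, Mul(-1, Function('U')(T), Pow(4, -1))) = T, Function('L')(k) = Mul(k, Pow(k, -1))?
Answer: Rational(253, 3) ≈ 84.333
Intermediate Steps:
Function('L')(k) = 1
Function('U')(T) = Add(20, Mul(-4, T))
B = 23 (B = Add(-6, Add(-1, Mul(5, 6))) = Add(-6, Add(-1, 30)) = Add(-6, 29) = 23)
Function('F')(p) = Add(Rational(-253, 3), Mul(Rational(-11, 3), p)) (Function('F')(p) = Mul(Rational(-1, 6), Mul(Add(Add(20, Mul(-4, 1)), 6), Add(23, p))) = Mul(Rational(-1, 6), Mul(Add(Add(20, -4), 6), Add(23, p))) = Mul(Rational(-1, 6), Mul(Add(16, 6), Add(23, p))) = Mul(Rational(-1, 6), Mul(22, Add(23, p))) = Mul(Rational(-1, 6), Add(506, Mul(22, p))) = Add(Rational(-253, 3), Mul(Rational(-11, 3), p)))
Mul(Function('F')(Mul(Mul(-3, 0), -1)), -1) = Mul(Add(Rational(-253, 3), Mul(Rational(-11, 3), Mul(Mul(-3, 0), -1))), -1) = Mul(Add(Rational(-253, 3), Mul(Rational(-11, 3), Mul(0, -1))), -1) = Mul(Add(Rational(-253, 3), Mul(Rational(-11, 3), 0)), -1) = Mul(Add(Rational(-253, 3), 0), -1) = Mul(Rational(-253, 3), -1) = Rational(253, 3)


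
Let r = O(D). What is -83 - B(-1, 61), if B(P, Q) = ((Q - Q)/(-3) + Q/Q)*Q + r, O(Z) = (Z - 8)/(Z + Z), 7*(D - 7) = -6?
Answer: -12371/86 ≈ -143.85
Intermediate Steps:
D = 43/7 (D = 7 + (1/7)*(-6) = 7 - 6/7 = 43/7 ≈ 6.1429)
O(Z) = (-8 + Z)/(2*Z) (O(Z) = (-8 + Z)/((2*Z)) = (-8 + Z)*(1/(2*Z)) = (-8 + Z)/(2*Z))
r = -13/86 (r = (-8 + 43/7)/(2*(43/7)) = (1/2)*(7/43)*(-13/7) = -13/86 ≈ -0.15116)
B(P, Q) = -13/86 + Q (B(P, Q) = ((Q - Q)/(-3) + Q/Q)*Q - 13/86 = (0*(-1/3) + 1)*Q - 13/86 = (0 + 1)*Q - 13/86 = 1*Q - 13/86 = Q - 13/86 = -13/86 + Q)
-83 - B(-1, 61) = -83 - (-13/86 + 61) = -83 - 1*5233/86 = -83 - 5233/86 = -12371/86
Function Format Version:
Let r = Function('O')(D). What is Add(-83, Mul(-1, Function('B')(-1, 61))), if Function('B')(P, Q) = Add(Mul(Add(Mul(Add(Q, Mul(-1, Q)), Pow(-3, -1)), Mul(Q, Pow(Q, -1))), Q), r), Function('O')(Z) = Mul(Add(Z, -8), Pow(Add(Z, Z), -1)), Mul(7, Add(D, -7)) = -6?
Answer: Rational(-12371, 86) ≈ -143.85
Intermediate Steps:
D = Rational(43, 7) (D = Add(7, Mul(Rational(1, 7), -6)) = Add(7, Rational(-6, 7)) = Rational(43, 7) ≈ 6.1429)
Function('O')(Z) = Mul(Rational(1, 2), Pow(Z, -1), Add(-8, Z)) (Function('O')(Z) = Mul(Add(-8, Z), Pow(Mul(2, Z), -1)) = Mul(Add(-8, Z), Mul(Rational(1, 2), Pow(Z, -1))) = Mul(Rational(1, 2), Pow(Z, -1), Add(-8, Z)))
r = Rational(-13, 86) (r = Mul(Rational(1, 2), Pow(Rational(43, 7), -1), Add(-8, Rational(43, 7))) = Mul(Rational(1, 2), Rational(7, 43), Rational(-13, 7)) = Rational(-13, 86) ≈ -0.15116)
Function('B')(P, Q) = Add(Rational(-13, 86), Q) (Function('B')(P, Q) = Add(Mul(Add(Mul(Add(Q, Mul(-1, Q)), Pow(-3, -1)), Mul(Q, Pow(Q, -1))), Q), Rational(-13, 86)) = Add(Mul(Add(Mul(0, Rational(-1, 3)), 1), Q), Rational(-13, 86)) = Add(Mul(Add(0, 1), Q), Rational(-13, 86)) = Add(Mul(1, Q), Rational(-13, 86)) = Add(Q, Rational(-13, 86)) = Add(Rational(-13, 86), Q))
Add(-83, Mul(-1, Function('B')(-1, 61))) = Add(-83, Mul(-1, Add(Rational(-13, 86), 61))) = Add(-83, Mul(-1, Rational(5233, 86))) = Add(-83, Rational(-5233, 86)) = Rational(-12371, 86)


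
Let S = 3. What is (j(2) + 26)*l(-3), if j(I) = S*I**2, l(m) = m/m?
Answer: 38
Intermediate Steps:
l(m) = 1
j(I) = 3*I**2
(j(2) + 26)*l(-3) = (3*2**2 + 26)*1 = (3*4 + 26)*1 = (12 + 26)*1 = 38*1 = 38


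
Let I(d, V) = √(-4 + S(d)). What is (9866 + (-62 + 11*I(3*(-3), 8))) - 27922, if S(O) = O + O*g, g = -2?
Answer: -18118 + 11*√5 ≈ -18093.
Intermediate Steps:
S(O) = -O (S(O) = O + O*(-2) = O - 2*O = -O)
I(d, V) = √(-4 - d)
(9866 + (-62 + 11*I(3*(-3), 8))) - 27922 = (9866 + (-62 + 11*√(-4 - 3*(-3)))) - 27922 = (9866 + (-62 + 11*√(-4 - 1*(-9)))) - 27922 = (9866 + (-62 + 11*√(-4 + 9))) - 27922 = (9866 + (-62 + 11*√5)) - 27922 = (9804 + 11*√5) - 27922 = -18118 + 11*√5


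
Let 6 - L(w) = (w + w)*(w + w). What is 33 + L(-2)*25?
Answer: -217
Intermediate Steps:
L(w) = 6 - 4*w² (L(w) = 6 - (w + w)*(w + w) = 6 - 2*w*2*w = 6 - 4*w²)
33 + L(-2)*25 = 33 + (6 - 4*(-2)²)*25 = 33 + (6 - 4*4)*25 = 33 + (6 - 16)*25 = 33 - 10*25 = 33 - 250 = -217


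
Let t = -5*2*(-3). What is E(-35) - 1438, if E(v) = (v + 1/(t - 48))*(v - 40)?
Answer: 7147/6 ≈ 1191.2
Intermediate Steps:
t = 30 (t = -10*(-3) = 30)
E(v) = (-40 + v)*(-1/18 + v) (E(v) = (v + 1/(30 - 48))*(v - 40) = (v + 1/(-18))*(-40 + v) = (v - 1/18)*(-40 + v) = (-1/18 + v)*(-40 + v) = (-40 + v)*(-1/18 + v))
E(-35) - 1438 = (20/9 + (-35)**2 - 721/18*(-35)) - 1438 = (20/9 + 1225 + 25235/18) - 1438 = 15775/6 - 1438 = 7147/6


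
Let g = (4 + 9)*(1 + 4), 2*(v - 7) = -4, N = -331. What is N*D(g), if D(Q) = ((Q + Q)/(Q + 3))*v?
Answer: -107575/34 ≈ -3164.0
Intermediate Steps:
v = 5 (v = 7 + (½)*(-4) = 7 - 2 = 5)
g = 65 (g = 13*5 = 65)
D(Q) = 10*Q/(3 + Q) (D(Q) = ((Q + Q)/(Q + 3))*5 = ((2*Q)/(3 + Q))*5 = (2*Q/(3 + Q))*5 = 10*Q/(3 + Q))
N*D(g) = -3310*65/(3 + 65) = -3310*65/68 = -331*325/34 = -107575/34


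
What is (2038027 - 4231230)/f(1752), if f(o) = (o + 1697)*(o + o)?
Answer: -2193203/12085296 ≈ -0.18148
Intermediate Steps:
f(o) = 2*o*(1697 + o) (f(o) = (1697 + o)*(2*o) = 2*o*(1697 + o))
(2038027 - 4231230)/f(1752) = (2038027 - 4231230)/((2*1752*(1697 + 1752))) = -2193203/(2*1752*3449) = -2193203/12085296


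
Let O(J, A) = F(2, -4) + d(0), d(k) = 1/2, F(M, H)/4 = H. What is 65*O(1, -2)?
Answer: -2015/2 ≈ -1007.5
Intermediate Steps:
F(M, H) = 4*H
d(k) = 1/2
O(J, A) = -31/2 (O(J, A) = 4*(-4) + 1/2 = -16 + 1/2 = -31/2)
65*O(1, -2) = 65*(-31/2) = -2015/2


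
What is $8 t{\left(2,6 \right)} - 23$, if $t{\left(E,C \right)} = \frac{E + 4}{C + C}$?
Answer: $-19$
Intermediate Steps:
$t{\left(E,C \right)} = \frac{4 + E}{2 C}$
$8 t{\left(2,6 \right)} - 23 = 8 \frac{4 + 2}{2 \cdot 6} - 23 = 8 \cdot \frac{1}{2} \cdot \frac{1}{6} \cdot 6 - 23 = 8 \cdot \frac{1}{2} - 23 = 4 - 23 = -19$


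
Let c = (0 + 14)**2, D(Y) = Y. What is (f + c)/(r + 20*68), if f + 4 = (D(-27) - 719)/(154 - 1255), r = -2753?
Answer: -212138/1533693 ≈ -0.13832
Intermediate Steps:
c = 196 (c = 14**2 = 196)
f = -3658/1101 (f = -4 + (-27 - 719)/(154 - 1255) = -4 - 746/(-1101) = -4 - 746*(-1/1101) = -4 + 746/1101 = -3658/1101 ≈ -3.3224)
(f + c)/(r + 20*68) = (-3658/1101 + 196)/(-2753 + 20*68) = 212138/(1101*(-2753 + 1360)) = (212138/1101)/(-1393) = (212138/1101)*(-1/1393) = -212138/1533693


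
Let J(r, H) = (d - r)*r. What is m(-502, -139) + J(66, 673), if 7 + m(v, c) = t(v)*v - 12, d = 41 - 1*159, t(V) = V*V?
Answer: -126518171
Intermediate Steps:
t(V) = V**2
d = -118 (d = 41 - 159 = -118)
m(v, c) = -19 + v**3 (m(v, c) = -7 + (v**2*v - 12) = -7 + (v**3 - 12) = -7 + (-12 + v**3) = -19 + v**3)
J(r, H) = r*(-118 - r) (J(r, H) = (-118 - r)*r = r*(-118 - r))
m(-502, -139) + J(66, 673) = (-19 + (-502)**3) - 1*66*(118 + 66) = (-19 - 126506008) - 1*66*184 = -126506027 - 12144 = -126518171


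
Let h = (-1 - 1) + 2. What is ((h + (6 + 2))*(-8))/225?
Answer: -64/225 ≈ -0.28444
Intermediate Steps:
h = 0 (h = -2 + 2 = 0)
((h + (6 + 2))*(-8))/225 = ((0 + (6 + 2))*(-8))/225 = ((0 + 8)*(-8))*(1/225) = (8*(-8))*(1/225) = -64*1/225 = -64/225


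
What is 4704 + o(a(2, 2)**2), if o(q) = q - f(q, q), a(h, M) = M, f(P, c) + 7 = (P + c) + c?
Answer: 4703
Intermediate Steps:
f(P, c) = -7 + P + 2*c (f(P, c) = -7 + ((P + c) + c) = -7 + (P + 2*c) = -7 + P + 2*c)
o(q) = 7 - 2*q (o(q) = q - (-7 + q + 2*q) = q - (-7 + 3*q) = q + (7 - 3*q) = 7 - 2*q)
4704 + o(a(2, 2)**2) = 4704 + (7 - 2*2**2) = 4704 + (7 - 2*4) = 4704 + (7 - 8) = 4704 - 1 = 4703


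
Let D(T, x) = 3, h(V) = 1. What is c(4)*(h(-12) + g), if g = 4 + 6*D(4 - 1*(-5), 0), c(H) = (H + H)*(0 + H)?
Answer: 736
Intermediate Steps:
c(H) = 2*H² (c(H) = (2*H)*H = 2*H²)
g = 22 (g = 4 + 6*3 = 4 + 18 = 22)
c(4)*(h(-12) + g) = (2*4²)*(1 + 22) = (2*16)*23 = 32*23 = 736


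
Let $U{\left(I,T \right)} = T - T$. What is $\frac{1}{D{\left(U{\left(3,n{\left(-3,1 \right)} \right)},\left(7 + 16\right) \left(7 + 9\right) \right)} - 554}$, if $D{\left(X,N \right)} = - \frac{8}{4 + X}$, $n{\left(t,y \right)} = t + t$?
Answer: $- \frac{1}{556} \approx -0.0017986$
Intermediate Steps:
$n{\left(t,y \right)} = 2 t$
$U{\left(I,T \right)} = 0$
$\frac{1}{D{\left(U{\left(3,n{\left(-3,1 \right)} \right)},\left(7 + 16\right) \left(7 + 9\right) \right)} - 554} = \frac{1}{- \frac{8}{4 + 0} - 554} = \frac{1}{- \frac{8}{4} - 554} = \frac{1}{\left(-8\right) \frac{1}{4} - 554} = \frac{1}{-2 - 554} = \frac{1}{-556} = - \frac{1}{556}$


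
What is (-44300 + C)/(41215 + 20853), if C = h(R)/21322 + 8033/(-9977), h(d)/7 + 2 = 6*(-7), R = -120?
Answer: -673149669053/943121460028 ≈ -0.71375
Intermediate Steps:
h(d) = -308 (h(d) = -14 + 7*(6*(-7)) = -14 + 7*(-42) = -14 - 294 = -308)
C = -12453753/15194971 (C = -308/21322 + 8033/(-9977) = -308*1/21322 + 8033*(-1/9977) = -22/1523 - 8033/9977 = -12453753/15194971 ≈ -0.81960)
(-44300 + C)/(41215 + 20853) = (-44300 - 12453753/15194971)/(41215 + 20853) = -673149669053/15194971/62068 = -673149669053/15194971*1/62068 = -673149669053/943121460028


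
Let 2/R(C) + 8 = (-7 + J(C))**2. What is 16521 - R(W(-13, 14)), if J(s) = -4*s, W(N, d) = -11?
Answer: 22485079/1361 ≈ 16521.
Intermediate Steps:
R(C) = 2/(-8 + (-7 - 4*C)**2)
16521 - R(W(-13, 14)) = 16521 - 2/(-8 + (7 + 4*(-11))**2) = 16521 - 2/(-8 + (7 - 44)**2) = 16521 - 2/(-8 + (-37)**2) = 16521 - 2/(-8 + 1369) = 16521 - 2/1361 = 22485079/1361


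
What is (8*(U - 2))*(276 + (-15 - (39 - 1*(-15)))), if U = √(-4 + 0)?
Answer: -3312 + 3312*I ≈ -3312.0 + 3312.0*I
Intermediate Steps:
U = 2*I (U = √(-4) = 2*I ≈ 2.0*I)
(8*(U - 2))*(276 + (-15 - (39 - 1*(-15)))) = (8*(2*I - 2))*(276 + (-15 - (39 - 1*(-15)))) = (8*(-2 + 2*I))*(276 + (-15 - (39 + 15))) = (-16 + 16*I)*(276 + (-15 - 1*54)) = (-16 + 16*I)*(276 + (-15 - 54)) = (-16 + 16*I)*(276 - 69) = (-16 + 16*I)*207 = -3312 + 3312*I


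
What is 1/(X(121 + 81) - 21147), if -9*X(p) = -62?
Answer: -9/190261 ≈ -4.7303e-5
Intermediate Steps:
X(p) = 62/9 (X(p) = -⅑*(-62) = 62/9)
1/(X(121 + 81) - 21147) = 1/(62/9 - 21147) = 1/(-190261/9) = -9/190261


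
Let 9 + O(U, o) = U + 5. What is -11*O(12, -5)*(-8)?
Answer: 704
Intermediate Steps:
O(U, o) = -4 + U (O(U, o) = -9 + (U + 5) = -9 + (5 + U) = -4 + U)
-11*O(12, -5)*(-8) = -11*(-4 + 12)*(-8) = -11*8*(-8) = -88*(-8) = 704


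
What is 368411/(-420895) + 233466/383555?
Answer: -8608241807/32287276345 ≈ -0.26661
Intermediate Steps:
368411/(-420895) + 233466/383555 = 368411*(-1/420895) + 233466*(1/383555) = -368411/420895 + 233466/383555 = -8608241807/32287276345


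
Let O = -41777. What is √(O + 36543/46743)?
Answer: 2*I*√2535477650934/15581 ≈ 204.39*I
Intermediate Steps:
√(O + 36543/46743) = √(-41777 + 36543/46743) = √(-41777 + 36543*(1/46743)) = √(-41777 + 12181/15581) = √(-650915256/15581) = 2*I*√2535477650934/15581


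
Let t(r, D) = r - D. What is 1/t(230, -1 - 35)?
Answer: 1/266 ≈ 0.0037594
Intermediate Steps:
1/t(230, -1 - 35) = 1/(230 - (-1 - 35)) = 1/(230 - 1*(-36)) = 1/(230 + 36) = 1/266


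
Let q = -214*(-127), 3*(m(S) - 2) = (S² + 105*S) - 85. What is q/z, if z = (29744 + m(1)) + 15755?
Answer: 13589/22754 ≈ 0.59721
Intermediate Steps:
m(S) = -79/3 + 35*S + S²/3 (m(S) = 2 + ((S² + 105*S) - 85)/3 = 2 + (-85 + S² + 105*S)/3 = 2 + (-85/3 + 35*S + S²/3) = -79/3 + 35*S + S²/3)
z = 45508 (z = (29744 + (-79/3 + 35*1 + (⅓)*1²)) + 15755 = (29744 + (-79/3 + 35 + (⅓)*1)) + 15755 = (29744 + (-79/3 + 35 + ⅓)) + 15755 = (29744 + 9) + 15755 = 29753 + 15755 = 45508)
q = 27178
q/z = 27178/45508 = 27178*(1/45508) = 13589/22754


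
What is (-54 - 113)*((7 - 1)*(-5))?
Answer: 5010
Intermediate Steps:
(-54 - 113)*((7 - 1)*(-5)) = -1002*(-5) = -167*(-30) = 5010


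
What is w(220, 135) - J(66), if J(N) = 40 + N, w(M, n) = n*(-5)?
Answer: -781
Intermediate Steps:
w(M, n) = -5*n
w(220, 135) - J(66) = -5*135 - (40 + 66) = -675 - 1*106 = -675 - 106 = -781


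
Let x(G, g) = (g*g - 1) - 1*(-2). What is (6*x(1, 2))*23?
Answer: 690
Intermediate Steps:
x(G, g) = 1 + g² (x(G, g) = (g² - 1) + 2 = (-1 + g²) + 2 = 1 + g²)
(6*x(1, 2))*23 = (6*(1 + 2²))*23 = (6*(1 + 4))*23 = (6*5)*23 = 30*23 = 690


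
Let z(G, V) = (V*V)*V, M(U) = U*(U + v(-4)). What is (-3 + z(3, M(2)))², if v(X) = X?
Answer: 4489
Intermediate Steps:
M(U) = U*(-4 + U) (M(U) = U*(U - 4) = U*(-4 + U))
z(G, V) = V³ (z(G, V) = V²*V = V³)
(-3 + z(3, M(2)))² = (-3 + (2*(-4 + 2))³)² = (-3 + (2*(-2))³)² = (-3 + (-4)³)² = (-3 - 64)² = (-67)² = 4489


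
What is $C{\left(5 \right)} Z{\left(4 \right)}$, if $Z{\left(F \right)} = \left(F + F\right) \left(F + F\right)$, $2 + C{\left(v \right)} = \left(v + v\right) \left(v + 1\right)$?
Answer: $3712$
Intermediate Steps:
$C{\left(v \right)} = -2 + 2 v \left(1 + v\right)$ ($C{\left(v \right)} = -2 + \left(v + v\right) \left(v + 1\right) = -2 + 2 v \left(1 + v\right)$)
$Z{\left(F \right)} = 4 F^{2}$ ($Z{\left(F \right)} = 2 F 2 F = 4 F^{2}$)
$C{\left(5 \right)} Z{\left(4 \right)} = \left(-2 + 2 \cdot 5 + 2 \cdot 5^{2}\right) 4 \cdot 4^{2} = \left(-2 + 10 + 2 \cdot 25\right) 4 \cdot 16 = \left(-2 + 10 + 50\right) 64 = 58 \cdot 64 = 3712$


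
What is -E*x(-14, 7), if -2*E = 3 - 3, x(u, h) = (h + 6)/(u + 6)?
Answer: 0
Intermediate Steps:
x(u, h) = (6 + h)/(6 + u)
E = 0 (E = -(3 - 3)/2 = -½*0 = 0)
-E*x(-14, 7) = -0*(6 + 7)/(6 - 14) = -0*13/(-8) = -0*(-⅛*13) = -0*(-13)/8 = -1*0 = 0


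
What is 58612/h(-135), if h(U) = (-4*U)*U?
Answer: -14653/18225 ≈ -0.80401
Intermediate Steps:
h(U) = -4*U²
58612/h(-135) = 58612/((-4*(-135)²)) = 58612/((-4*18225)) = 58612/(-72900) = 58612*(-1/72900) = -14653/18225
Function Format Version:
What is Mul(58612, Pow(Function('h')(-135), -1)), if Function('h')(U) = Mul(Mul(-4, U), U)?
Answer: Rational(-14653, 18225) ≈ -0.80401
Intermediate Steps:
Function('h')(U) = Mul(-4, Pow(U, 2))
Mul(58612, Pow(Function('h')(-135), -1)) = Mul(58612, Pow(Mul(-4, Pow(-135, 2)), -1)) = Mul(58612, Pow(Mul(-4, 18225), -1)) = Mul(58612, Pow(-72900, -1)) = Mul(58612, Rational(-1, 72900)) = Rational(-14653, 18225)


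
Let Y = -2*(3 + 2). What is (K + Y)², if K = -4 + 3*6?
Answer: 16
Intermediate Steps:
Y = -10 (Y = -2*5 = -10)
K = 14 (K = -4 + 18 = 14)
(K + Y)² = (14 - 10)² = 4² = 16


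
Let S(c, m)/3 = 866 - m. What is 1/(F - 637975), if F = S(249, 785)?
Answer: -1/637732 ≈ -1.5681e-6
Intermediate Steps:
S(c, m) = 2598 - 3*m (S(c, m) = 3*(866 - m) = 2598 - 3*m)
F = 243 (F = 2598 - 3*785 = 2598 - 2355 = 243)
1/(F - 637975) = 1/(243 - 637975) = 1/(-637732) = -1/637732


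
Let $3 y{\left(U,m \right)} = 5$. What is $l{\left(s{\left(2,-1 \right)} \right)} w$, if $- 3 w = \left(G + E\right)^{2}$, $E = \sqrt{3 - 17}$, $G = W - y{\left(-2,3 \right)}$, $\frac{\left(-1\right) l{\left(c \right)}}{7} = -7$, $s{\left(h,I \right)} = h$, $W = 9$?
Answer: $- \frac{17542}{27} - \frac{2156 i \sqrt{14}}{9} \approx -649.7 - 896.33 i$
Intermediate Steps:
$y{\left(U,m \right)} = \frac{5}{3}$ ($y{\left(U,m \right)} = \frac{1}{3} \cdot 5 = \frac{5}{3}$)
$l{\left(c \right)} = 49$ ($l{\left(c \right)} = \left(-7\right) \left(-7\right) = 49$)
$G = \frac{22}{3}$ ($G = 9 - \frac{5}{3} = \frac{22}{3} \approx 7.3333$)
$E = i \sqrt{14}$ ($E = \sqrt{-14} = i \sqrt{14} \approx 3.7417 i$)
$w = - \frac{\left(\frac{22}{3} + i \sqrt{14}\right)^{2}}{3} \approx -13.259 - 18.293 i$
$l{\left(s{\left(2,-1 \right)} \right)} w = 49 \left(- \frac{358}{27} - \frac{44 i \sqrt{14}}{9}\right) = - \frac{17542}{27} - \frac{2156 i \sqrt{14}}{9}$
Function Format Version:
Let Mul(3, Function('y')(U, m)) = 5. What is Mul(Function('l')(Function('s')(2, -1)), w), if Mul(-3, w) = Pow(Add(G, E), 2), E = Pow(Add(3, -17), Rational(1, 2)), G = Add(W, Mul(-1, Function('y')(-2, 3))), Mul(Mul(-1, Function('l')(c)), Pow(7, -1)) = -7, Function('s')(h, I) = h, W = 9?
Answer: Add(Rational(-17542, 27), Mul(Rational(-2156, 9), I, Pow(14, Rational(1, 2)))) ≈ Add(-649.70, Mul(-896.33, I))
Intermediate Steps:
Function('y')(U, m) = Rational(5, 3) (Function('y')(U, m) = Mul(Rational(1, 3), 5) = Rational(5, 3))
Function('l')(c) = 49 (Function('l')(c) = Mul(-7, -7) = 49)
G = Rational(22, 3) (G = Add(9, Mul(-1, Rational(5, 3))) = Add(9, Rational(-5, 3)) = Rational(22, 3) ≈ 7.3333)
E = Mul(I, Pow(14, Rational(1, 2))) (E = Pow(-14, Rational(1, 2)) = Mul(I, Pow(14, Rational(1, 2))) ≈ Mul(3.7417, I))
w = Mul(Rational(-1, 3), Pow(Add(Rational(22, 3), Mul(I, Pow(14, Rational(1, 2)))), 2)) ≈ Add(-13.259, Mul(-18.293, I))
Mul(Function('l')(Function('s')(2, -1)), w) = Mul(49, Add(Rational(-358, 27), Mul(Rational(-44, 9), I, Pow(14, Rational(1, 2))))) = Add(Rational(-17542, 27), Mul(Rational(-2156, 9), I, Pow(14, Rational(1, 2))))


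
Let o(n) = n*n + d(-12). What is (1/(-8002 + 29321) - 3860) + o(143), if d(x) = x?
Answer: 353405064/21319 ≈ 16577.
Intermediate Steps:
o(n) = -12 + n² (o(n) = n*n - 12 = n² - 12 = -12 + n²)
(1/(-8002 + 29321) - 3860) + o(143) = (1/(-8002 + 29321) - 3860) + (-12 + 143²) = (1/21319 - 3860) + (-12 + 20449) = (1/21319 - 3860) + 20437 = -82291339/21319 + 20437 = 353405064/21319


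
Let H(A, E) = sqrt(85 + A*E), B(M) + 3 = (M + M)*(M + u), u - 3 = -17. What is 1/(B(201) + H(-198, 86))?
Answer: 75171/5650696184 - I*sqrt(16943)/5650696184 ≈ 1.3303e-5 - 2.3035e-8*I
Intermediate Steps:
u = -14 (u = 3 - 17 = -14)
B(M) = -3 + 2*M*(-14 + M) (B(M) = -3 + (M + M)*(M - 14) = -3 + (2*M)*(-14 + M) = -3 + 2*M*(-14 + M))
1/(B(201) + H(-198, 86)) = 1/((-3 - 28*201 + 2*201**2) + sqrt(85 - 198*86)) = 1/((-3 - 5628 + 2*40401) + sqrt(85 - 17028)) = 1/((-3 - 5628 + 80802) + sqrt(-16943)) = 1/(75171 + I*sqrt(16943))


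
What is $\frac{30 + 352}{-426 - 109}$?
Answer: $- \frac{382}{535} \approx -0.71402$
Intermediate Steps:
$\frac{30 + 352}{-426 - 109} = \frac{382}{-535} = 382 \left(- \frac{1}{535}\right) = - \frac{382}{535}$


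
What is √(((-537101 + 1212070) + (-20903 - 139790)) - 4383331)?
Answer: 3*I*√429895 ≈ 1967.0*I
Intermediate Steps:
√(((-537101 + 1212070) + (-20903 - 139790)) - 4383331) = √((674969 - 160693) - 4383331) = √(514276 - 4383331) = √(-3869055) = 3*I*√429895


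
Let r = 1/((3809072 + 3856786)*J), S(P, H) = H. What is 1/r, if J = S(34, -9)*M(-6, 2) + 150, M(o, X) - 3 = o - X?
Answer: 1494842310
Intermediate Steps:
M(o, X) = 3 + o - X (M(o, X) = 3 + (o - X) = 3 + o - X)
J = 195 (J = -9*(3 - 6 - 1*2) + 150 = -9*(3 - 6 - 2) + 150 = -9*(-5) + 150 = 45 + 150 = 195)
r = 1/1494842310 (r = 1/((3809072 + 3856786)*195) = (1/195)/7665858 = (1/7665858)*(1/195) = 1/1494842310 ≈ 6.6897e-10)
1/r = 1/(1/1494842310) = 1494842310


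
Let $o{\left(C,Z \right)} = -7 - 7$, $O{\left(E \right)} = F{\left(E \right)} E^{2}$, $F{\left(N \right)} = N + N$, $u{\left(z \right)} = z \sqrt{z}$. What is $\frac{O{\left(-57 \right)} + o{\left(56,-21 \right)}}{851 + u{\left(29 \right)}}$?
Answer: $- \frac{78802600}{174953} + \frac{2685400 \sqrt{29}}{174953} \approx -367.76$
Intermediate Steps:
$u{\left(z \right)} = z^{\frac{3}{2}}$
$F{\left(N \right)} = 2 N$
$O{\left(E \right)} = 2 E^{3}$ ($O{\left(E \right)} = 2 E E^{2} = 2 E^{3}$)
$o{\left(C,Z \right)} = -14$
$\frac{O{\left(-57 \right)} + o{\left(56,-21 \right)}}{851 + u{\left(29 \right)}} = \frac{2 \left(-57\right)^{3} - 14}{851 + 29^{\frac{3}{2}}} = \frac{2 \left(-185193\right) - 14}{851 + 29 \sqrt{29}} = \frac{-370386 - 14}{851 + 29 \sqrt{29}} = - \frac{370400}{851 + 29 \sqrt{29}}$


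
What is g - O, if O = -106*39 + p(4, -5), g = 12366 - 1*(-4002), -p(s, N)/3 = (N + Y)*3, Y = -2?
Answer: 20439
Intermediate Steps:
p(s, N) = 18 - 9*N (p(s, N) = -3*(N - 2)*3 = -3*(-2 + N)*3 = -3*(-6 + 3*N) = 18 - 9*N)
g = 16368 (g = 12366 + 4002 = 16368)
O = -4071 (O = -106*39 + (18 - 9*(-5)) = -4134 + (18 + 45) = -4134 + 63 = -4071)
g - O = 16368 - 1*(-4071) = 16368 + 4071 = 20439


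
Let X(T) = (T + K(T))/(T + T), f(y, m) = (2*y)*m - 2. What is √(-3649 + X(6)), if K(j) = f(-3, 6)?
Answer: I*√32865/3 ≈ 60.429*I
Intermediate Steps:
f(y, m) = -2 + 2*m*y (f(y, m) = 2*m*y - 2 = -2 + 2*m*y)
K(j) = -38 (K(j) = -2 + 2*6*(-3) = -2 - 36 = -38)
X(T) = (-38 + T)/(2*T) (X(T) = (T - 38)/(T + T) = (-38 + T)/((2*T)) = (-38 + T)*(1/(2*T)) = (-38 + T)/(2*T))
√(-3649 + X(6)) = √(-3649 + (½)*(-38 + 6)/6) = √(-3649 + (½)*(⅙)*(-32)) = √(-3649 - 8/3) = √(-10955/3) = I*√32865/3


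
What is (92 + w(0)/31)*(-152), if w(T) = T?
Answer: -13984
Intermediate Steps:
(92 + w(0)/31)*(-152) = (92 + 0/31)*(-152) = (92 + (1/31)*0)*(-152) = (92 + 0)*(-152) = 92*(-152) = -13984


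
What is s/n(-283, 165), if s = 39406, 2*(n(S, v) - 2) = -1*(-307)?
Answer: 78812/311 ≈ 253.41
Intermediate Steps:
n(S, v) = 311/2 (n(S, v) = 2 + (-1*(-307))/2 = 2 + (½)*307 = 2 + 307/2 = 311/2)
s/n(-283, 165) = 39406/(311/2) = 39406*(2/311) = 78812/311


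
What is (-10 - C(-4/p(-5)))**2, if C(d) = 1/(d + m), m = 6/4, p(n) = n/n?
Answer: 2304/25 ≈ 92.160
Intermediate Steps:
p(n) = 1
m = 3/2 (m = 6*(1/4) = 3/2 ≈ 1.5000)
C(d) = 1/(3/2 + d) (C(d) = 1/(d + 3/2) = 1/(3/2 + d))
(-10 - C(-4/p(-5)))**2 = (-10 - 2/(3 + 2*(-4/1)))**2 = (-10 - 2/(3 + 2*(-4*1)))**2 = (-10 - 2/(3 + 2*(-4)))**2 = (-10 - 2/(3 - 8))**2 = (-10 - 2/(-5))**2 = (-10 - 2*(-1)/5)**2 = (-10 - 1*(-2/5))**2 = (-10 + 2/5)**2 = (-48/5)**2 = 2304/25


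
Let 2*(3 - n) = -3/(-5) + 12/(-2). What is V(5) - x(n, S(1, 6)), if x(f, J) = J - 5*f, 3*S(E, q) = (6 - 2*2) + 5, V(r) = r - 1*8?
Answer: 139/6 ≈ 23.167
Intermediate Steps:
n = 57/10 (n = 3 - (-3/(-5) + 12/(-2))/2 = 3 - (-3*(-⅕) + 12*(-½))/2 = 3 - (⅗ - 6)/2 = 3 - ½*(-27/5) = 3 + 27/10 = 57/10 ≈ 5.7000)
V(r) = -8 + r (V(r) = r - 8 = -8 + r)
S(E, q) = 7/3 (S(E, q) = ((6 - 2*2) + 5)/3 = ((6 - 4) + 5)/3 = (2 + 5)/3 = (⅓)*7 = 7/3)
V(5) - x(n, S(1, 6)) = (-8 + 5) - (7/3 - 5*57/10) = -3 - (7/3 - 57/2) = -3 - 1*(-157/6) = -3 + 157/6 = 139/6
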